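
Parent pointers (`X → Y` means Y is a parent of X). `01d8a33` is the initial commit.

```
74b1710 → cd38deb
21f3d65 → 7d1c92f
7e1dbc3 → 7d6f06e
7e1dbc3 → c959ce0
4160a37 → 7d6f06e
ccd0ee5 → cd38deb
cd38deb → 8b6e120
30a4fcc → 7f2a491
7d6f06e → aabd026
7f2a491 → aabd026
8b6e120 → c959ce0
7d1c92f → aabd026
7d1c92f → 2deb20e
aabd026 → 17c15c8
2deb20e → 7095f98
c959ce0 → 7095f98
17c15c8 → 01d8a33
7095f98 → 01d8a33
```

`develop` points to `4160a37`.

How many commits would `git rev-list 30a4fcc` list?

5

Walking parent pointers from 30a4fcc: reachable set = {01d8a33, 17c15c8, 30a4fcc, 7f2a491, aabd026}.
That is 5 commits.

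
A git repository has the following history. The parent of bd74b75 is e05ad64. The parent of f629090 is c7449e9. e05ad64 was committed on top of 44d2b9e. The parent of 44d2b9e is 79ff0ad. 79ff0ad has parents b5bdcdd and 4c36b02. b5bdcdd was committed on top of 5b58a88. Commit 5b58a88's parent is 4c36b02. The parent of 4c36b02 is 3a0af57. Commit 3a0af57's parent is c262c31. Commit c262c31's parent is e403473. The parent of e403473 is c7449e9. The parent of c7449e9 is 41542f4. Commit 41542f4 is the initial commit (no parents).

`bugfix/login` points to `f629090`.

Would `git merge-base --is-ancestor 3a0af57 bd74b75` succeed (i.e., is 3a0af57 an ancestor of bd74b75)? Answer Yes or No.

Ancestors of bd74b75 (commits reachable by following parents): {3a0af57, 41542f4, 44d2b9e, 4c36b02, 5b58a88, 79ff0ad, b5bdcdd, bd74b75, c262c31, c7449e9, e05ad64, e403473}.
3a0af57 is in that set, so it is an ancestor of bd74b75.

Yes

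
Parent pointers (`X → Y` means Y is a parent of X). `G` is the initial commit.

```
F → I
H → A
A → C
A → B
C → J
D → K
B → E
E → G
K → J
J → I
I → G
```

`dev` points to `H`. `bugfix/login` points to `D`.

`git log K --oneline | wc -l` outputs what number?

4

Walking parent pointers from K: reachable set = {G, I, J, K}.
That is 4 commits.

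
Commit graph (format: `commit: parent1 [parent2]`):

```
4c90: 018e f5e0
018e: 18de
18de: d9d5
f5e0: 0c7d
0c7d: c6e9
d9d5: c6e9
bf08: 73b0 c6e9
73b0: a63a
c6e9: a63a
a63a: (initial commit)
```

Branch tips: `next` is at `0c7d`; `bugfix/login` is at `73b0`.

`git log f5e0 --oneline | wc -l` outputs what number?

4

Walking parent pointers from f5e0: reachable set = {0c7d, a63a, c6e9, f5e0}.
That is 4 commits.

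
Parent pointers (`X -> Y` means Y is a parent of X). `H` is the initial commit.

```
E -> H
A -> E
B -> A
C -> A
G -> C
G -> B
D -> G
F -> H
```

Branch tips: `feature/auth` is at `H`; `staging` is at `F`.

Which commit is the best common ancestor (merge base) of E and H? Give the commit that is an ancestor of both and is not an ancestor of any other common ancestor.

Ancestors of E: {E, H}.
Ancestors of H: {H}.
Common ancestors: {H}.
The only common ancestor is H, so it is the merge base.

H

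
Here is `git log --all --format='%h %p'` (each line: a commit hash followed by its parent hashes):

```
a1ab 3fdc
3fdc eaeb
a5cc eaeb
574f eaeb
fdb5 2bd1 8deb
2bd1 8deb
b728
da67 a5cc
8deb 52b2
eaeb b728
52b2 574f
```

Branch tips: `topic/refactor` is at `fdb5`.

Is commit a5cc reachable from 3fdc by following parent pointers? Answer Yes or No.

Ancestors of 3fdc: {3fdc, b728, eaeb}.
a5cc is not in that set, so it is not an ancestor of 3fdc.

No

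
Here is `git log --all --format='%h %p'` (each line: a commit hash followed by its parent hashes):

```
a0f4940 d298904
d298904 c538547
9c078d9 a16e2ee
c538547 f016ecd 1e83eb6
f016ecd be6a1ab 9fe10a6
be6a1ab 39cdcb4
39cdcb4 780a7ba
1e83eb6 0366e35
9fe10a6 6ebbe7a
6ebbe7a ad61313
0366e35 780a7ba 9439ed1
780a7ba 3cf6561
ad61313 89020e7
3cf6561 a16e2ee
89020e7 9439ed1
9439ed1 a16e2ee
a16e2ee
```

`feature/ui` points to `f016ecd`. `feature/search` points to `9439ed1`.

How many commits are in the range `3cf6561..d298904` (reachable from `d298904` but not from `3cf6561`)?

Reachable from d298904: {0366e35, 1e83eb6, 39cdcb4, 3cf6561, 6ebbe7a, 780a7ba, 89020e7, 9439ed1, 9fe10a6, a16e2ee, ad61313, be6a1ab, c538547, d298904, f016ecd}.
Reachable from 3cf6561: {3cf6561, a16e2ee}.
In d298904's history but not 3cf6561's: {0366e35, 1e83eb6, 39cdcb4, 6ebbe7a, 780a7ba, 89020e7, 9439ed1, 9fe10a6, ad61313, be6a1ab, c538547, d298904, f016ecd} — 13 commits.

13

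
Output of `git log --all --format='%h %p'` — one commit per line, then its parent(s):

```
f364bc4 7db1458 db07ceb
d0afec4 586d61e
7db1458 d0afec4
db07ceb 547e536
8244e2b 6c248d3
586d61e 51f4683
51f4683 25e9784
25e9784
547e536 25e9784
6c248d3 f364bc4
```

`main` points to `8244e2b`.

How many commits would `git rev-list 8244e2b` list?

10

Walking parent pointers from 8244e2b: reachable set = {25e9784, 51f4683, 547e536, 586d61e, 6c248d3, 7db1458, 8244e2b, d0afec4, db07ceb, f364bc4}.
That is 10 commits.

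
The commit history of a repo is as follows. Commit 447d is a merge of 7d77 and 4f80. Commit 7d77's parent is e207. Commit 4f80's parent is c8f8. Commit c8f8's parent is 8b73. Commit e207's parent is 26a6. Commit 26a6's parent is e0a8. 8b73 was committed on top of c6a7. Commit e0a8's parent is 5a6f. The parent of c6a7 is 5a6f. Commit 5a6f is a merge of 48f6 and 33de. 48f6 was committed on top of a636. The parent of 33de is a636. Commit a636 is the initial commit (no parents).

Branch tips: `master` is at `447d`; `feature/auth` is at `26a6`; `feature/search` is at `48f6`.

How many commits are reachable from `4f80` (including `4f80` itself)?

8

Walking parent pointers from 4f80: reachable set = {33de, 48f6, 4f80, 5a6f, 8b73, a636, c6a7, c8f8}.
That is 8 commits.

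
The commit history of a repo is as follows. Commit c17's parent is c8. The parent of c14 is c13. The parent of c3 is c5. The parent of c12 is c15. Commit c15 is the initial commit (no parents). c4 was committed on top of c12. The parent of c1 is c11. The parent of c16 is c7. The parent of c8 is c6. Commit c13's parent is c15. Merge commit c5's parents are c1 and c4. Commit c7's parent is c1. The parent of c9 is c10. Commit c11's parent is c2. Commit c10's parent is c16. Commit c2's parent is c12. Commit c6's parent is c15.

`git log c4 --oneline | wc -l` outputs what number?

3

Walking parent pointers from c4: reachable set = {c12, c15, c4}.
That is 3 commits.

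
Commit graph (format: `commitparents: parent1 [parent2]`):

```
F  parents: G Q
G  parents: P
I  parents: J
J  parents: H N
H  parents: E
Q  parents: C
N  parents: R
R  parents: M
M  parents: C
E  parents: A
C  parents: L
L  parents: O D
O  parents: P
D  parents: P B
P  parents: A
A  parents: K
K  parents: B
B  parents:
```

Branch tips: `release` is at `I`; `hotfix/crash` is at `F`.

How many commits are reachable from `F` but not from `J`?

3

Reachable from F: {A, B, C, D, F, G, K, L, O, P, Q}.
Reachable from J: {A, B, C, D, E, H, J, K, L, M, N, O, P, R}.
In F's history but not J's: {F, G, Q} — 3 commits.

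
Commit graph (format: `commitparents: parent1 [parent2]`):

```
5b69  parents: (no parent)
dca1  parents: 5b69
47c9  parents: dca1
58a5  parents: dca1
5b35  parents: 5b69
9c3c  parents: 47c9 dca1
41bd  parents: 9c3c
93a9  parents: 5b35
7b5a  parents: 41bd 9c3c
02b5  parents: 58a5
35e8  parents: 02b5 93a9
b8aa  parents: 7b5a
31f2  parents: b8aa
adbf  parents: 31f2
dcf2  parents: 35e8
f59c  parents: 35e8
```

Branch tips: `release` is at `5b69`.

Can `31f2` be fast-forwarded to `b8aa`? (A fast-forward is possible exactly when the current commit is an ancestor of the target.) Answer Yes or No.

No

A fast-forward from 31f2 to b8aa is possible iff 31f2 is an ancestor of b8aa.
Ancestors of b8aa: {41bd, 47c9, 5b69, 7b5a, 9c3c, b8aa, dca1}.
31f2 is not among them, so fast-forward is not possible.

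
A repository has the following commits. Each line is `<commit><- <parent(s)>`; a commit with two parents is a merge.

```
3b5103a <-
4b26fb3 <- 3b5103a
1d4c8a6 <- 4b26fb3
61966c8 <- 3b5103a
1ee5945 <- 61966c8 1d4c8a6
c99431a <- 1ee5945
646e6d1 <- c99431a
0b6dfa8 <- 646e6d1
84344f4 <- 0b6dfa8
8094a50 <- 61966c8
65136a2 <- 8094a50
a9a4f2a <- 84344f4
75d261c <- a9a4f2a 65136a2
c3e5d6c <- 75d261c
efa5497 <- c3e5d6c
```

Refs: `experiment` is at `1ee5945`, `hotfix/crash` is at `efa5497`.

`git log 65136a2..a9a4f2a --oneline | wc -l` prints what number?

8

Reachable from a9a4f2a: {0b6dfa8, 1d4c8a6, 1ee5945, 3b5103a, 4b26fb3, 61966c8, 646e6d1, 84344f4, a9a4f2a, c99431a}.
Reachable from 65136a2: {3b5103a, 61966c8, 65136a2, 8094a50}.
In a9a4f2a's history but not 65136a2's: {0b6dfa8, 1d4c8a6, 1ee5945, 4b26fb3, 646e6d1, 84344f4, a9a4f2a, c99431a} — 8 commits.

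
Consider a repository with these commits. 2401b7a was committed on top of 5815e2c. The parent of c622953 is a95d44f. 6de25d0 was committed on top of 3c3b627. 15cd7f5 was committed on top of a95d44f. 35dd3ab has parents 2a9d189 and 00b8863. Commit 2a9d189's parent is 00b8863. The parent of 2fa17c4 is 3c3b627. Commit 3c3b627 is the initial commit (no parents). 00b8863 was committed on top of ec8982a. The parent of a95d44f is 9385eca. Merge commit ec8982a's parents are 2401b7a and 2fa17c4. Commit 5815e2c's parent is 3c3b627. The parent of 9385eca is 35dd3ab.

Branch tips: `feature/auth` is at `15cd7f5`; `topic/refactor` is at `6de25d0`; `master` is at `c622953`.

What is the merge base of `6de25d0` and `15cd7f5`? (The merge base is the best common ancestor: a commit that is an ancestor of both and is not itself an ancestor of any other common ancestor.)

Ancestors of 6de25d0: {3c3b627, 6de25d0}.
Ancestors of 15cd7f5: {00b8863, 15cd7f5, 2401b7a, 2a9d189, 2fa17c4, 35dd3ab, 3c3b627, 5815e2c, 9385eca, a95d44f, ec8982a}.
Common ancestors: {3c3b627}.
The only common ancestor is 3c3b627, so it is the merge base.

3c3b627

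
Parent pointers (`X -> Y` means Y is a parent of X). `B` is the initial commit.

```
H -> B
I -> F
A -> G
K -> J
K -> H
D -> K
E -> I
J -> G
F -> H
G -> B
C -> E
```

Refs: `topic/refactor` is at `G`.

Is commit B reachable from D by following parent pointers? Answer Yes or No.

Yes

Ancestors of D (commits reachable by following parents): {B, D, G, H, J, K}.
B is in that set, so it is an ancestor of D.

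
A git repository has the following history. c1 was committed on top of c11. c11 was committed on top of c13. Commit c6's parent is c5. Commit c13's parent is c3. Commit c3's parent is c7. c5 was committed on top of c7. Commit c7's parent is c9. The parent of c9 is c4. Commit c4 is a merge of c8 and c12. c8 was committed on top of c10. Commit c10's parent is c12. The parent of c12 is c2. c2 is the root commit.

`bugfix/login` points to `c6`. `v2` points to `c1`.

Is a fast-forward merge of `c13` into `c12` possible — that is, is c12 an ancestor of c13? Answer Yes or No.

Yes

A fast-forward from c12 to c13 is possible iff c12 is an ancestor of c13.
Ancestors of c13: {c10, c12, c13, c2, c3, c4, c7, c8, c9}.
c12 is among them, so fast-forward is possible.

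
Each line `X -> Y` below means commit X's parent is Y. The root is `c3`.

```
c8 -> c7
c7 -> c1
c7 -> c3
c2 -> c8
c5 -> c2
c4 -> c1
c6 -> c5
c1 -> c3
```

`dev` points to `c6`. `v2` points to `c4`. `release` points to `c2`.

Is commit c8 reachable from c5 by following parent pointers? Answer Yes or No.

Ancestors of c5 (commits reachable by following parents): {c1, c2, c3, c5, c7, c8}.
c8 is in that set, so it is an ancestor of c5.

Yes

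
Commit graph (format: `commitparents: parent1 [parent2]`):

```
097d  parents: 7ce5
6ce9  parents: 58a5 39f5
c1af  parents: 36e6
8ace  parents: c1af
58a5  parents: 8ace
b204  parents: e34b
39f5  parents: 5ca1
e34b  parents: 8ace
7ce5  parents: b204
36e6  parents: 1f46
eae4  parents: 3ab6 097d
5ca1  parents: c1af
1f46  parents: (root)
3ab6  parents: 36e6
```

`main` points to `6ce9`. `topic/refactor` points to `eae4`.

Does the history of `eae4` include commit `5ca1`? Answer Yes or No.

No

Ancestors of eae4: {097d, 1f46, 36e6, 3ab6, 7ce5, 8ace, b204, c1af, e34b, eae4}.
5ca1 is not in that set, so it is not an ancestor of eae4.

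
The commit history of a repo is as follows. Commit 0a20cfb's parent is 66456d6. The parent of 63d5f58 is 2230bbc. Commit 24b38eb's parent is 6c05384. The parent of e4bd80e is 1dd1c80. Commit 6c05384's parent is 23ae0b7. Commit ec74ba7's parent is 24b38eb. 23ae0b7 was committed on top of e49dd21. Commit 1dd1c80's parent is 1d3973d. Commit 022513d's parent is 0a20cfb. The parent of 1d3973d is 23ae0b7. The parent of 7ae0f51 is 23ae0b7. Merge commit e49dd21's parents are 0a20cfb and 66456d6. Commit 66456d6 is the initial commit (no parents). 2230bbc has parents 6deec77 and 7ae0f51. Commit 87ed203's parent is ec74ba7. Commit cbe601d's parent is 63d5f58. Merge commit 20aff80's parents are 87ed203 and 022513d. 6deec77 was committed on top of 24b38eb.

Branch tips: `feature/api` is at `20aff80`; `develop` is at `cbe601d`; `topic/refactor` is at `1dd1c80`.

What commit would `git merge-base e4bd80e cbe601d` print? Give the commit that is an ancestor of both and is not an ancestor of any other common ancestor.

Ancestors of e4bd80e: {0a20cfb, 1d3973d, 1dd1c80, 23ae0b7, 66456d6, e49dd21, e4bd80e}.
Ancestors of cbe601d: {0a20cfb, 2230bbc, 23ae0b7, 24b38eb, 63d5f58, 66456d6, 6c05384, 6deec77, 7ae0f51, cbe601d, e49dd21}.
Common ancestors: {0a20cfb, 23ae0b7, 66456d6, e49dd21}.
Among these, 23ae0b7 is not an ancestor of any other common ancestor — it is the merge base.

23ae0b7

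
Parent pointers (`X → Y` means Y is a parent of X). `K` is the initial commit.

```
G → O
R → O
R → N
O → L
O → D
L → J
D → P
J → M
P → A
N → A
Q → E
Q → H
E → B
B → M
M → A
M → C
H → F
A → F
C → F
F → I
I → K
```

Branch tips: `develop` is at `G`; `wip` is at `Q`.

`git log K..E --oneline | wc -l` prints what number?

Reachable from E: {A, B, C, E, F, I, K, M}.
Reachable from K: {K}.
In E's history but not K's: {A, B, C, E, F, I, M} — 7 commits.

7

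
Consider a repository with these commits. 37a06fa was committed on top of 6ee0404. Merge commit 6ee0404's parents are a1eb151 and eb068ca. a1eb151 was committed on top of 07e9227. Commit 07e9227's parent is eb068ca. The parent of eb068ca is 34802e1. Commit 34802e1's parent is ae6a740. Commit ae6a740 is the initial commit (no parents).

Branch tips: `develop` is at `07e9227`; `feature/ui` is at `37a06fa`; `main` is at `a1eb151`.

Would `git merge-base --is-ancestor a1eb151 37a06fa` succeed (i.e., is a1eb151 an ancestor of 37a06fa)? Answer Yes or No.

Ancestors of 37a06fa (commits reachable by following parents): {07e9227, 34802e1, 37a06fa, 6ee0404, a1eb151, ae6a740, eb068ca}.
a1eb151 is in that set, so it is an ancestor of 37a06fa.

Yes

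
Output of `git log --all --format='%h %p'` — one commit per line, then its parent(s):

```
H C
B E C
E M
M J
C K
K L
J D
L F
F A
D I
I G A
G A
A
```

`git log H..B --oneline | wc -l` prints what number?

Reachable from B: {A, B, C, D, E, F, G, I, J, K, L, M}.
Reachable from H: {A, C, F, H, K, L}.
In B's history but not H's: {B, D, E, G, I, J, M} — 7 commits.

7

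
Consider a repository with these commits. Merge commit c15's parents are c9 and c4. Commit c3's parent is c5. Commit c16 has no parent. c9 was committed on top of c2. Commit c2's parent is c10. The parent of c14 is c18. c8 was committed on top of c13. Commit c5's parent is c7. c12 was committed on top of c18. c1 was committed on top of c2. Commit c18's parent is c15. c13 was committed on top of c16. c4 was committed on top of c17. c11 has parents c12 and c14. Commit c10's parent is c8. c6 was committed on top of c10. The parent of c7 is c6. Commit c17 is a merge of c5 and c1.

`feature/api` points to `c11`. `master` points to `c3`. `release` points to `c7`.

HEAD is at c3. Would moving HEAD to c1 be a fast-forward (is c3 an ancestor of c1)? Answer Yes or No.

No

A fast-forward from c3 to c1 is possible iff c3 is an ancestor of c1.
Ancestors of c1: {c1, c10, c13, c16, c2, c8}.
c3 is not among them, so fast-forward is not possible.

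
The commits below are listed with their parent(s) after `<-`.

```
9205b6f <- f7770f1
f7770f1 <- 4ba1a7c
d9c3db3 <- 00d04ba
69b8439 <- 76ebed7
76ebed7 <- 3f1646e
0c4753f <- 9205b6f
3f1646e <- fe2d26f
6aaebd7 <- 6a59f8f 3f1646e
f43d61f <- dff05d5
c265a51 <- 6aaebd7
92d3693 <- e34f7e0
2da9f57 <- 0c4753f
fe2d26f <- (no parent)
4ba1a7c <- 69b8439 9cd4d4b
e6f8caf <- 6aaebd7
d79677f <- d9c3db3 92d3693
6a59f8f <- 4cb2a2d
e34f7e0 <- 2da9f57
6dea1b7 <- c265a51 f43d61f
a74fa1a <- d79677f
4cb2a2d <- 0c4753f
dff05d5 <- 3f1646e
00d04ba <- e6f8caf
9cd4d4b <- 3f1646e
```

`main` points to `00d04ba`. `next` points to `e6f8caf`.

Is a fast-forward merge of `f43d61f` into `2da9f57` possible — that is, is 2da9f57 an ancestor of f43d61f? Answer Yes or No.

No

A fast-forward from 2da9f57 to f43d61f is possible iff 2da9f57 is an ancestor of f43d61f.
Ancestors of f43d61f: {3f1646e, dff05d5, f43d61f, fe2d26f}.
2da9f57 is not among them, so fast-forward is not possible.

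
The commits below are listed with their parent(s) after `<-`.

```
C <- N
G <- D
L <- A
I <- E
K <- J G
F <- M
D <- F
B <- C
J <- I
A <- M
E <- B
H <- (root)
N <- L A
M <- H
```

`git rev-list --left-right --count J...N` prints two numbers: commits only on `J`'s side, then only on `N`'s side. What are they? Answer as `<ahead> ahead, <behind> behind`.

5 ahead, 0 behind

Reachable from J: {A, B, C, E, H, I, J, L, M, N}.
Reachable from N: {A, H, L, M, N}.
Only in J's history (ahead): {B, C, E, I, J} — 5.
Only in N's history (behind): {} — 0.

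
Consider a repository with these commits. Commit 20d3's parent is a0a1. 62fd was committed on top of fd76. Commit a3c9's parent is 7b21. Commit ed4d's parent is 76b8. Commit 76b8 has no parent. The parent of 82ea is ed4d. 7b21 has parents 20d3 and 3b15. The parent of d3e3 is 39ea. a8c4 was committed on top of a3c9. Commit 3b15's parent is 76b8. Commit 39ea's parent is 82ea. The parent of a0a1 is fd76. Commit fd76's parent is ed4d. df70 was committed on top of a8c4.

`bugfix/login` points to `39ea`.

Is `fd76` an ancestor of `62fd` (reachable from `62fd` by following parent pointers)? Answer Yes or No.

Ancestors of 62fd (commits reachable by following parents): {62fd, 76b8, ed4d, fd76}.
fd76 is in that set, so it is an ancestor of 62fd.

Yes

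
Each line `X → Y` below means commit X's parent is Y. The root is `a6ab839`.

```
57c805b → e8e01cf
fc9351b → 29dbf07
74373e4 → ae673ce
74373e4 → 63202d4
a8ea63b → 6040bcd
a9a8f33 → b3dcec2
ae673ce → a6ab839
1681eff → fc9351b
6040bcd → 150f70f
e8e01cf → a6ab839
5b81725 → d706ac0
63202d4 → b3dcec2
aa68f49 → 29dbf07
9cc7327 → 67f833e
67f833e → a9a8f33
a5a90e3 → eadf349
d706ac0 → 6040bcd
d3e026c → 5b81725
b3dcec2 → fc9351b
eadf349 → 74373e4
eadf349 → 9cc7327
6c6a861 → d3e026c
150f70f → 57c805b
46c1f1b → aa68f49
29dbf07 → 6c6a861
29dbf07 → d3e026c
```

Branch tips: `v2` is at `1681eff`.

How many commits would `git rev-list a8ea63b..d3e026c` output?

Reachable from d3e026c: {150f70f, 57c805b, 5b81725, 6040bcd, a6ab839, d3e026c, d706ac0, e8e01cf}.
Reachable from a8ea63b: {150f70f, 57c805b, 6040bcd, a6ab839, a8ea63b, e8e01cf}.
In d3e026c's history but not a8ea63b's: {5b81725, d3e026c, d706ac0} — 3 commits.

3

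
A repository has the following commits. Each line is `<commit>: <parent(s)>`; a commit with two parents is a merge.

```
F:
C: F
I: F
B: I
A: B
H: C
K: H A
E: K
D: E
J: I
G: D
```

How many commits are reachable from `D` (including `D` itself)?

Walking parent pointers from D: reachable set = {A, B, C, D, E, F, H, I, K}.
That is 9 commits.

9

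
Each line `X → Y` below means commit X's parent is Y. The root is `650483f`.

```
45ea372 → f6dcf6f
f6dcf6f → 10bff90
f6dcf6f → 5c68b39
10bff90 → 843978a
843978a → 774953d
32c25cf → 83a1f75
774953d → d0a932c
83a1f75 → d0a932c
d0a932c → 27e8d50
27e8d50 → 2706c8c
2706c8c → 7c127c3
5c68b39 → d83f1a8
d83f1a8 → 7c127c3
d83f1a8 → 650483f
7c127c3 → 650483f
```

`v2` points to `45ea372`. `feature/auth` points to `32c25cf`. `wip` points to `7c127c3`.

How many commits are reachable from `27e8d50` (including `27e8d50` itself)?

4

Walking parent pointers from 27e8d50: reachable set = {2706c8c, 27e8d50, 650483f, 7c127c3}.
That is 4 commits.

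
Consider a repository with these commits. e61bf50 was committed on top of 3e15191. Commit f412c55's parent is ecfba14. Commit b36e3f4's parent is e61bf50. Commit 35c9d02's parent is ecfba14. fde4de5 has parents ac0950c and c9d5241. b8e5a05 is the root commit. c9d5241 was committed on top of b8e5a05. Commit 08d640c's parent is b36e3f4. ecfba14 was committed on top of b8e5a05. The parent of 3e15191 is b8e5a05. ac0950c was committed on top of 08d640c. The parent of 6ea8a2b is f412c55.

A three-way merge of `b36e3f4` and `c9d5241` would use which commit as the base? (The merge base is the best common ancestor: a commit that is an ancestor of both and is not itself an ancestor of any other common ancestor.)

b8e5a05

Ancestors of b36e3f4: {3e15191, b36e3f4, b8e5a05, e61bf50}.
Ancestors of c9d5241: {b8e5a05, c9d5241}.
Common ancestors: {b8e5a05}.
The only common ancestor is b8e5a05, so it is the merge base.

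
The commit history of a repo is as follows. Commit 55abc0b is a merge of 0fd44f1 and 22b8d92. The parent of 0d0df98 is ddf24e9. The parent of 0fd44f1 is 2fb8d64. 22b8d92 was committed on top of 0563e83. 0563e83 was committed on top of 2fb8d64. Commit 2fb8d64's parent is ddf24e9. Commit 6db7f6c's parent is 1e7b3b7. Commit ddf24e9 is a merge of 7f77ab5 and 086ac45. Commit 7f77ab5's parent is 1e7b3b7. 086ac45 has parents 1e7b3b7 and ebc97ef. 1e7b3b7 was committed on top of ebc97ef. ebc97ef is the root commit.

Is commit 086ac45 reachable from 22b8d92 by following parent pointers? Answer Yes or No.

Ancestors of 22b8d92 (commits reachable by following parents): {0563e83, 086ac45, 1e7b3b7, 22b8d92, 2fb8d64, 7f77ab5, ddf24e9, ebc97ef}.
086ac45 is in that set, so it is an ancestor of 22b8d92.

Yes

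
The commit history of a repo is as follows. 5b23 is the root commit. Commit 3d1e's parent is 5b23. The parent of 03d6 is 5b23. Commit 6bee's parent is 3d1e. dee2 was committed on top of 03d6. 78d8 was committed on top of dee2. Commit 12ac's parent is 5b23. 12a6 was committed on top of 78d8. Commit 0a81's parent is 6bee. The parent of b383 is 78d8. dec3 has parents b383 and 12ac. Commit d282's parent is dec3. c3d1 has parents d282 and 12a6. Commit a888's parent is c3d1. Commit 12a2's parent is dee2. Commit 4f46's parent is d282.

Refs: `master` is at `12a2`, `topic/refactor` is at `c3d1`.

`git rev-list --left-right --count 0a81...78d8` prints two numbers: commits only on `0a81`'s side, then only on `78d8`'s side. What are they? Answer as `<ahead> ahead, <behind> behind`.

Reachable from 0a81: {0a81, 3d1e, 5b23, 6bee}.
Reachable from 78d8: {03d6, 5b23, 78d8, dee2}.
Only in 0a81's history (ahead): {0a81, 3d1e, 6bee} — 3.
Only in 78d8's history (behind): {03d6, 78d8, dee2} — 3.

3 ahead, 3 behind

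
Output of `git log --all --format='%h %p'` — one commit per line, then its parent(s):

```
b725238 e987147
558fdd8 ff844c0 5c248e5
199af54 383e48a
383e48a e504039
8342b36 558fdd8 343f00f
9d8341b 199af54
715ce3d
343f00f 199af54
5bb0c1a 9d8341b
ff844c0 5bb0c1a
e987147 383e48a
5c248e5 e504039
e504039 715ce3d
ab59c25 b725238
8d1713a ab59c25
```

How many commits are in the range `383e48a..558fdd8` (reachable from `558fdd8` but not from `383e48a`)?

6

Reachable from 558fdd8: {199af54, 383e48a, 558fdd8, 5bb0c1a, 5c248e5, 715ce3d, 9d8341b, e504039, ff844c0}.
Reachable from 383e48a: {383e48a, 715ce3d, e504039}.
In 558fdd8's history but not 383e48a's: {199af54, 558fdd8, 5bb0c1a, 5c248e5, 9d8341b, ff844c0} — 6 commits.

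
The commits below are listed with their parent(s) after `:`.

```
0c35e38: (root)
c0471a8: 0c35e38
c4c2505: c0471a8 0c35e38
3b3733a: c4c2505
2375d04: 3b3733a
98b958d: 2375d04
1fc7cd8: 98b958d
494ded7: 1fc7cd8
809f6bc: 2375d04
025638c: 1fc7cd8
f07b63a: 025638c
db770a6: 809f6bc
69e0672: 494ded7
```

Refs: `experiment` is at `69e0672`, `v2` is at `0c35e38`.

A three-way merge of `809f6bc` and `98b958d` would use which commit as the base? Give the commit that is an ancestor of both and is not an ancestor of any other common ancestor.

Ancestors of 809f6bc: {0c35e38, 2375d04, 3b3733a, 809f6bc, c0471a8, c4c2505}.
Ancestors of 98b958d: {0c35e38, 2375d04, 3b3733a, 98b958d, c0471a8, c4c2505}.
Common ancestors: {0c35e38, 2375d04, 3b3733a, c0471a8, c4c2505}.
Among these, 2375d04 is not an ancestor of any other common ancestor — it is the merge base.

2375d04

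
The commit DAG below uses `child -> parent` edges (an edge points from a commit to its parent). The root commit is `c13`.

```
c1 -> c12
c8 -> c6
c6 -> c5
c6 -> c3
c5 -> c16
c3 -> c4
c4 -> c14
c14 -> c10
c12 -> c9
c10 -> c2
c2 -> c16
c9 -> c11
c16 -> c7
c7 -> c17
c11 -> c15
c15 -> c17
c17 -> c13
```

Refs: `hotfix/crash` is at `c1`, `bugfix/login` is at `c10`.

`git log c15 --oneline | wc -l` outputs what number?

Walking parent pointers from c15: reachable set = {c13, c15, c17}.
That is 3 commits.

3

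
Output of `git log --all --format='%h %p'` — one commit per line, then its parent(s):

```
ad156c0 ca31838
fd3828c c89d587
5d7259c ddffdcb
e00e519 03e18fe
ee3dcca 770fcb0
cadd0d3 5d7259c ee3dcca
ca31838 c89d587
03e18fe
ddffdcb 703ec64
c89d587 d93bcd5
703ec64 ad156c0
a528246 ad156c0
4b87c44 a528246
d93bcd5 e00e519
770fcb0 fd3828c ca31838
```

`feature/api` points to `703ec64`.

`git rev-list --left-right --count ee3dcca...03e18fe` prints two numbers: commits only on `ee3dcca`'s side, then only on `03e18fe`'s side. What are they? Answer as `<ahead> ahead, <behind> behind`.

Reachable from ee3dcca: {03e18fe, 770fcb0, c89d587, ca31838, d93bcd5, e00e519, ee3dcca, fd3828c}.
Reachable from 03e18fe: {03e18fe}.
Only in ee3dcca's history (ahead): {770fcb0, c89d587, ca31838, d93bcd5, e00e519, ee3dcca, fd3828c} — 7.
Only in 03e18fe's history (behind): {} — 0.

7 ahead, 0 behind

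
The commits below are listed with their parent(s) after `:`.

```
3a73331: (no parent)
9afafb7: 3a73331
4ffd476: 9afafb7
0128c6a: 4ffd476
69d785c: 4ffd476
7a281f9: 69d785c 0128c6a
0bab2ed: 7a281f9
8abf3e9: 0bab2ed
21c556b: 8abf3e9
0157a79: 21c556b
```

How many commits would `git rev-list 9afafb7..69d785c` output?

Reachable from 69d785c: {3a73331, 4ffd476, 69d785c, 9afafb7}.
Reachable from 9afafb7: {3a73331, 9afafb7}.
In 69d785c's history but not 9afafb7's: {4ffd476, 69d785c} — 2 commits.

2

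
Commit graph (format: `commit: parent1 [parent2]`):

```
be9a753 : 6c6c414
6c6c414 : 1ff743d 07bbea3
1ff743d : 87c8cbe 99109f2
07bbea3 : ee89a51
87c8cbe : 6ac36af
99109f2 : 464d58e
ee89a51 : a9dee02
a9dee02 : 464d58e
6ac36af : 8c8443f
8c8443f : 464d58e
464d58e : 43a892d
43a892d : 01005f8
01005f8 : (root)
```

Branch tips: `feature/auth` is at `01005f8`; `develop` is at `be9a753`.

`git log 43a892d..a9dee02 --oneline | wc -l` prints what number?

2

Reachable from a9dee02: {01005f8, 43a892d, 464d58e, a9dee02}.
Reachable from 43a892d: {01005f8, 43a892d}.
In a9dee02's history but not 43a892d's: {464d58e, a9dee02} — 2 commits.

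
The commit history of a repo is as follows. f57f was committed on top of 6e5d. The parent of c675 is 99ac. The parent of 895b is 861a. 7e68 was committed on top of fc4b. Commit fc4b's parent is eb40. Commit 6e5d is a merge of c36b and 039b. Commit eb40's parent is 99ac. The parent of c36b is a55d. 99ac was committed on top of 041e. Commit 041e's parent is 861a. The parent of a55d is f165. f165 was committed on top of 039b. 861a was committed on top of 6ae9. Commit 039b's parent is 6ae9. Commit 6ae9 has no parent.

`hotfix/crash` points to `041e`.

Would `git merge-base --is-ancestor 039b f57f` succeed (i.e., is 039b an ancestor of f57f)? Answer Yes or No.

Yes

Ancestors of f57f (commits reachable by following parents): {039b, 6ae9, 6e5d, a55d, c36b, f165, f57f}.
039b is in that set, so it is an ancestor of f57f.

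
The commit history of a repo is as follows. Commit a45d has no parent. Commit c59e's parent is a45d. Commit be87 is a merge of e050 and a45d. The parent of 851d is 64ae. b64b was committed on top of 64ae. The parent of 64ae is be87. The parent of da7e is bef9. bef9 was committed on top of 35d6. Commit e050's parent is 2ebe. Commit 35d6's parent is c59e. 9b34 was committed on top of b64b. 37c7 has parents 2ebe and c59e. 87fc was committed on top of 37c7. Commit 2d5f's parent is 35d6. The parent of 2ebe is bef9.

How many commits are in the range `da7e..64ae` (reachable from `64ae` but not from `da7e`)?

4

Reachable from 64ae: {2ebe, 35d6, 64ae, a45d, be87, bef9, c59e, e050}.
Reachable from da7e: {35d6, a45d, bef9, c59e, da7e}.
In 64ae's history but not da7e's: {2ebe, 64ae, be87, e050} — 4 commits.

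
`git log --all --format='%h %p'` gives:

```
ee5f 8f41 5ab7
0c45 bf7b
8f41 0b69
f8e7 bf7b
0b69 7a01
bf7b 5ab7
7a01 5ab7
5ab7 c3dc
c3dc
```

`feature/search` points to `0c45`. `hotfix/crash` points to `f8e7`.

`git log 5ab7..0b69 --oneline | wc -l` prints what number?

Reachable from 0b69: {0b69, 5ab7, 7a01, c3dc}.
Reachable from 5ab7: {5ab7, c3dc}.
In 0b69's history but not 5ab7's: {0b69, 7a01} — 2 commits.

2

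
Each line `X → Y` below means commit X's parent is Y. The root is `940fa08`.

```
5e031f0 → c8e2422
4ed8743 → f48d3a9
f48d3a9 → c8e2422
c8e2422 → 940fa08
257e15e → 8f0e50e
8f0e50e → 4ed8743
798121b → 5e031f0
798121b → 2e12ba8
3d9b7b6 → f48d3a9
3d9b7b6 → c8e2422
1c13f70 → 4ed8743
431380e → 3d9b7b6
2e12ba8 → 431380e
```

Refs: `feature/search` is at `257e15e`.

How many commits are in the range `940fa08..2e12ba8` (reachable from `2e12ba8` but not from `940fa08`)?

5

Reachable from 2e12ba8: {2e12ba8, 3d9b7b6, 431380e, 940fa08, c8e2422, f48d3a9}.
Reachable from 940fa08: {940fa08}.
In 2e12ba8's history but not 940fa08's: {2e12ba8, 3d9b7b6, 431380e, c8e2422, f48d3a9} — 5 commits.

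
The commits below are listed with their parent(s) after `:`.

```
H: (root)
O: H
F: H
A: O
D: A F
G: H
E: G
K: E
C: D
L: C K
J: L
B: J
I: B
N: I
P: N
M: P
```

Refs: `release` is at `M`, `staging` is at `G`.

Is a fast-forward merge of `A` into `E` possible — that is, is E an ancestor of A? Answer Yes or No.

No

A fast-forward from E to A is possible iff E is an ancestor of A.
Ancestors of A: {A, H, O}.
E is not among them, so fast-forward is not possible.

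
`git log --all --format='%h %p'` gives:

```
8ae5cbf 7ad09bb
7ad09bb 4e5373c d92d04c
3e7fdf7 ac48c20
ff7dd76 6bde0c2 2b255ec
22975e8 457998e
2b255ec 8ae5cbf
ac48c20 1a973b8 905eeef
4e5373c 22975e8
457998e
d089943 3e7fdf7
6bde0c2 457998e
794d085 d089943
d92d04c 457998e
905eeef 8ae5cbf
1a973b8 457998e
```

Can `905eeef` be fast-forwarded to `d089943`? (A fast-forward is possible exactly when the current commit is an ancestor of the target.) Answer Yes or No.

Yes

A fast-forward from 905eeef to d089943 is possible iff 905eeef is an ancestor of d089943.
Ancestors of d089943: {1a973b8, 22975e8, 3e7fdf7, 457998e, 4e5373c, 7ad09bb, 8ae5cbf, 905eeef, ac48c20, d089943, d92d04c}.
905eeef is among them, so fast-forward is possible.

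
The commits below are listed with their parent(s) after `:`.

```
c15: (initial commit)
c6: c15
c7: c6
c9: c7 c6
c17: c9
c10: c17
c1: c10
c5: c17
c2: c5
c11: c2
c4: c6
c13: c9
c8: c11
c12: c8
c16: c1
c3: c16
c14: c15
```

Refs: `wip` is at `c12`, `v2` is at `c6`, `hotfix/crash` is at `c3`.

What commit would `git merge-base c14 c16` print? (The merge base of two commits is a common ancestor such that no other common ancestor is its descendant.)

Ancestors of c14: {c14, c15}.
Ancestors of c16: {c1, c10, c15, c16, c17, c6, c7, c9}.
Common ancestors: {c15}.
The only common ancestor is c15, so it is the merge base.

c15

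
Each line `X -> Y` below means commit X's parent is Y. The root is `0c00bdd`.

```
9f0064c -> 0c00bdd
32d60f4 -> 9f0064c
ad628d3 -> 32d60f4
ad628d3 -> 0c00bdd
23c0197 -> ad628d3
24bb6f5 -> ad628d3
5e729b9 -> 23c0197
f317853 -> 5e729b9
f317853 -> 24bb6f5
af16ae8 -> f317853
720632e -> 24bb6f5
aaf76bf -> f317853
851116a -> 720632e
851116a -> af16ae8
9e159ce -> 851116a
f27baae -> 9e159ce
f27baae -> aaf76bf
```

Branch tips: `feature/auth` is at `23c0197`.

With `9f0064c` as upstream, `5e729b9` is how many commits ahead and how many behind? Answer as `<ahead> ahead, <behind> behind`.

4 ahead, 0 behind

Reachable from 5e729b9: {0c00bdd, 23c0197, 32d60f4, 5e729b9, 9f0064c, ad628d3}.
Reachable from 9f0064c: {0c00bdd, 9f0064c}.
Only in 5e729b9's history (ahead): {23c0197, 32d60f4, 5e729b9, ad628d3} — 4.
Only in 9f0064c's history (behind): {} — 0.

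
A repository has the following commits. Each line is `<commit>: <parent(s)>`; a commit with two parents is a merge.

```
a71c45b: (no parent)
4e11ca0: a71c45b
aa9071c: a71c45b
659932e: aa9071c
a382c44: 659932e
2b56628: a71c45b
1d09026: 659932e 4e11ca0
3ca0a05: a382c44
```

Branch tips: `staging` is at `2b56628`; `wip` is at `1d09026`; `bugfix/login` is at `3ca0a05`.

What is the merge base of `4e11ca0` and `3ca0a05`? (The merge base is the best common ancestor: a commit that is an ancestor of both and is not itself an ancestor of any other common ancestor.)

a71c45b

Ancestors of 4e11ca0: {4e11ca0, a71c45b}.
Ancestors of 3ca0a05: {3ca0a05, 659932e, a382c44, a71c45b, aa9071c}.
Common ancestors: {a71c45b}.
The only common ancestor is a71c45b, so it is the merge base.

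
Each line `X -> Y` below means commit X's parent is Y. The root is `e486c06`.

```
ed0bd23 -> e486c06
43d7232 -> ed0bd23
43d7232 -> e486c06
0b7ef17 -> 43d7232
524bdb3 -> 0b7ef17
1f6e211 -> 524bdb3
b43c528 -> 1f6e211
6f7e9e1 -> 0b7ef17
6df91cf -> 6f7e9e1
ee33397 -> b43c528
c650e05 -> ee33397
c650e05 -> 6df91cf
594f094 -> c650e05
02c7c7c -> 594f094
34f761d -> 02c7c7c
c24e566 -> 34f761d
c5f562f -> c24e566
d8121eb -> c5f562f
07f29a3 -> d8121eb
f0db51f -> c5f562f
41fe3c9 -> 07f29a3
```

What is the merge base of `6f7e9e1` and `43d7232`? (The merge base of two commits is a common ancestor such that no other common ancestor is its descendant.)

Ancestors of 6f7e9e1: {0b7ef17, 43d7232, 6f7e9e1, e486c06, ed0bd23}.
Ancestors of 43d7232: {43d7232, e486c06, ed0bd23}.
Common ancestors: {43d7232, e486c06, ed0bd23}.
Among these, 43d7232 is not an ancestor of any other common ancestor — it is the merge base.

43d7232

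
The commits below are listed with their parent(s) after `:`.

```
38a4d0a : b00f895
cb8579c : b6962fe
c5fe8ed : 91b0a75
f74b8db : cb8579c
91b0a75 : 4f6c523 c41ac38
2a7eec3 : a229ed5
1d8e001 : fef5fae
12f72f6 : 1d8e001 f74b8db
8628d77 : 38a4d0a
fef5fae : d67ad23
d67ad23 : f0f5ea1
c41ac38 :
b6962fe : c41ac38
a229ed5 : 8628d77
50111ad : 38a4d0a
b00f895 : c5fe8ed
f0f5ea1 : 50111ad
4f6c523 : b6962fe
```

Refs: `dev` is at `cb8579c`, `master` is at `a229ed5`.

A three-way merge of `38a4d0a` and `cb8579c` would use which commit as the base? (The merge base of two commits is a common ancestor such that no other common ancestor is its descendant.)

Ancestors of 38a4d0a: {38a4d0a, 4f6c523, 91b0a75, b00f895, b6962fe, c41ac38, c5fe8ed}.
Ancestors of cb8579c: {b6962fe, c41ac38, cb8579c}.
Common ancestors: {b6962fe, c41ac38}.
Among these, b6962fe is not an ancestor of any other common ancestor — it is the merge base.

b6962fe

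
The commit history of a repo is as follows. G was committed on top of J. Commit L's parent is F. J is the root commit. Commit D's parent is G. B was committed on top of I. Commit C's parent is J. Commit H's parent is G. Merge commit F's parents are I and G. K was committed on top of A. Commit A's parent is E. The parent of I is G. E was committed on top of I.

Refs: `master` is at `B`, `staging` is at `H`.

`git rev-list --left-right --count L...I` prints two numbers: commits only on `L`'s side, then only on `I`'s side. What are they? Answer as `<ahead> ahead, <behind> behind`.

2 ahead, 0 behind

Reachable from L: {F, G, I, J, L}.
Reachable from I: {G, I, J}.
Only in L's history (ahead): {F, L} — 2.
Only in I's history (behind): {} — 0.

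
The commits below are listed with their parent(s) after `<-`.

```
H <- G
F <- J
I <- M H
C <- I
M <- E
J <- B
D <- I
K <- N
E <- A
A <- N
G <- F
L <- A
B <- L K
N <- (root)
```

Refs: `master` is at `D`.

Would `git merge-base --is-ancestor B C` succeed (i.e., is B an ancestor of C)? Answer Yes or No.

Ancestors of C (commits reachable by following parents): {A, B, C, E, F, G, H, I, J, K, L, M, N}.
B is in that set, so it is an ancestor of C.

Yes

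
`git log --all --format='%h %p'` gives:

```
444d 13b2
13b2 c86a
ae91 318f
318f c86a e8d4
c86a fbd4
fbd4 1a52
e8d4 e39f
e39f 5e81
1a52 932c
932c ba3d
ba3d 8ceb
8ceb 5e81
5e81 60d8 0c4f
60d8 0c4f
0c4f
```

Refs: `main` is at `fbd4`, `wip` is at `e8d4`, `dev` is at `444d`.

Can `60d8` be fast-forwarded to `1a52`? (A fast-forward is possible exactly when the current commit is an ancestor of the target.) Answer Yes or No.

A fast-forward from 60d8 to 1a52 is possible iff 60d8 is an ancestor of 1a52.
Ancestors of 1a52: {0c4f, 1a52, 5e81, 60d8, 8ceb, 932c, ba3d}.
60d8 is among them, so fast-forward is possible.

Yes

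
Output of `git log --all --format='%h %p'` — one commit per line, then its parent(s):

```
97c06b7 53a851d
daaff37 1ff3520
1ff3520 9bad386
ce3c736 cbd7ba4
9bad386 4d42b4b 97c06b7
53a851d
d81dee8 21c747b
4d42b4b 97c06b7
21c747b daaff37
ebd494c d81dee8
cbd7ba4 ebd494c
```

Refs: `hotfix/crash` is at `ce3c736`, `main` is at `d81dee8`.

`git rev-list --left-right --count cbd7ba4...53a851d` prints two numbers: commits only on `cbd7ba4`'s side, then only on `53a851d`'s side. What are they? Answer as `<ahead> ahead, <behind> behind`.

9 ahead, 0 behind

Reachable from cbd7ba4: {1ff3520, 21c747b, 4d42b4b, 53a851d, 97c06b7, 9bad386, cbd7ba4, d81dee8, daaff37, ebd494c}.
Reachable from 53a851d: {53a851d}.
Only in cbd7ba4's history (ahead): {1ff3520, 21c747b, 4d42b4b, 97c06b7, 9bad386, cbd7ba4, d81dee8, daaff37, ebd494c} — 9.
Only in 53a851d's history (behind): {} — 0.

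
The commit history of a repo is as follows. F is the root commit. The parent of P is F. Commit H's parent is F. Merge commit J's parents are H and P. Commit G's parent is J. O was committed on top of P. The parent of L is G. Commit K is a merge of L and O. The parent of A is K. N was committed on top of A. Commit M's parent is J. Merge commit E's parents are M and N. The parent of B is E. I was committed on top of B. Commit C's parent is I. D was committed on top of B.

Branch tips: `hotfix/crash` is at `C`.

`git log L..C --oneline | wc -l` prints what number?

9

Reachable from C: {A, B, C, E, F, G, H, I, J, K, L, M, N, O, P}.
Reachable from L: {F, G, H, J, L, P}.
In C's history but not L's: {A, B, C, E, I, K, M, N, O} — 9 commits.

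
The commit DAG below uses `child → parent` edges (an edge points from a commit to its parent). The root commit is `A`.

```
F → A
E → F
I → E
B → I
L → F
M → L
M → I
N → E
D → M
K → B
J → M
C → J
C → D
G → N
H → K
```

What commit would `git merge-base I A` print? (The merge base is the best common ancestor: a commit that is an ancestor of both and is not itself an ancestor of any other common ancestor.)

A

Ancestors of I: {A, E, F, I}.
Ancestors of A: {A}.
Common ancestors: {A}.
The only common ancestor is A, so it is the merge base.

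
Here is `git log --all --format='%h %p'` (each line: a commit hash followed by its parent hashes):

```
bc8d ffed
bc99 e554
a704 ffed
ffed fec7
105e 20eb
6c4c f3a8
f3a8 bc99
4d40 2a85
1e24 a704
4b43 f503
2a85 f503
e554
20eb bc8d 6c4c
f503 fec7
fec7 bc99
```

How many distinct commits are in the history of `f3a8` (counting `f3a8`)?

3

Walking parent pointers from f3a8: reachable set = {bc99, e554, f3a8}.
That is 3 commits.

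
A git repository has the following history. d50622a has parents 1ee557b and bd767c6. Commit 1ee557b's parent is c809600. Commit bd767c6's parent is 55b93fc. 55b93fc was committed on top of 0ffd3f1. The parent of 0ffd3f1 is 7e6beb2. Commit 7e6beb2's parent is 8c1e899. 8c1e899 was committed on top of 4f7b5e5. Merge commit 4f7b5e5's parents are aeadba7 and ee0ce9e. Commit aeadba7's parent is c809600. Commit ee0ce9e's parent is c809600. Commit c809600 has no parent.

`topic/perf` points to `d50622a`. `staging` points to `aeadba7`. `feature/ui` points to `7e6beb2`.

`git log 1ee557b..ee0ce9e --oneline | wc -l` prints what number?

1

Reachable from ee0ce9e: {c809600, ee0ce9e}.
Reachable from 1ee557b: {1ee557b, c809600}.
In ee0ce9e's history but not 1ee557b's: {ee0ce9e} — 1 commit.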